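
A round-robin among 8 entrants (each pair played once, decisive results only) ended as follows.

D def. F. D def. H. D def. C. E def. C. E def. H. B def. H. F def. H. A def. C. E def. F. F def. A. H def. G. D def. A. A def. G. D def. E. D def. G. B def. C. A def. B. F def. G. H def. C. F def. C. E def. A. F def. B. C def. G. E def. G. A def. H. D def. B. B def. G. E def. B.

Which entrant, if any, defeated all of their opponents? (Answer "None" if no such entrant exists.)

D has 7 wins out of 7 opponents — a perfect record.

D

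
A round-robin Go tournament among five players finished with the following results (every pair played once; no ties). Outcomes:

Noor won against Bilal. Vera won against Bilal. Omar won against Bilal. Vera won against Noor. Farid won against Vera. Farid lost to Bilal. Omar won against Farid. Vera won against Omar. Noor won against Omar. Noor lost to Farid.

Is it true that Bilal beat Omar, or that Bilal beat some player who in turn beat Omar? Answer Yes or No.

No

Bilal did not beat Omar directly.
Bilal beat Farid, but each of them lost to Omar. No two-step path.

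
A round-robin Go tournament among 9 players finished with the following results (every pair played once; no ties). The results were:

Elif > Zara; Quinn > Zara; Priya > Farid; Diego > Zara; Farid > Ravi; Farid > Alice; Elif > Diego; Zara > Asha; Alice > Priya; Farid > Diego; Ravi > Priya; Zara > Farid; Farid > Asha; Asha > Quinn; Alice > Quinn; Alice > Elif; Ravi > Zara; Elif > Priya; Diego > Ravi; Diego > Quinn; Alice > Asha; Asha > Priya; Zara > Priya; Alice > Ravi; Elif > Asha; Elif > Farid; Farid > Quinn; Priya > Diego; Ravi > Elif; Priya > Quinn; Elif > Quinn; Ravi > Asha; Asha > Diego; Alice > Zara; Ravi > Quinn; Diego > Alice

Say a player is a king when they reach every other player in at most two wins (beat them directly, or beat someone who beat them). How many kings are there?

Priya cannot reach Elif in two steps.
Alice reaches everyone (king).
Zara cannot reach Elif in two steps.
Diego reaches everyone (king).
Elif reaches everyone (king).
Ravi cannot reach Alice in two steps.
Quinn cannot reach Alice, Diego, Elif, Ravi in two steps.
Asha cannot reach Elif in two steps.
Farid reaches everyone (king).
Kings: Alice, Diego, Elif, Farid — 4.

4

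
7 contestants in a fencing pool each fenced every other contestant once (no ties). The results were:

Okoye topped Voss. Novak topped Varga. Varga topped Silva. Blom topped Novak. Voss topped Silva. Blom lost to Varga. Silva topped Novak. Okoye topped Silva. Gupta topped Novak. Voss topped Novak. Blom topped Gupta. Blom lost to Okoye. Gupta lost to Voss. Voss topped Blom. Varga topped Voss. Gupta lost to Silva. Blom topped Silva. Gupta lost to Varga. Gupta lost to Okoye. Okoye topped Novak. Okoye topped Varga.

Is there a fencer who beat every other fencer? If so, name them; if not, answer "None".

Okoye has 6 wins out of 6 opponents — a perfect record.

Okoye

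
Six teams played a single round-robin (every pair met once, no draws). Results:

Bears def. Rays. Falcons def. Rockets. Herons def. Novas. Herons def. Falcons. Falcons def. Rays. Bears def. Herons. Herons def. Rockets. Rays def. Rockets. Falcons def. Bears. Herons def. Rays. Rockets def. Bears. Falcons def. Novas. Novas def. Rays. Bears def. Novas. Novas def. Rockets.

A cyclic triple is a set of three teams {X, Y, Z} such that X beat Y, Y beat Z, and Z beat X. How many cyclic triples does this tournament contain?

4

Of the C(6,3) = 20 triples, the cyclic ones are: {Novas, Rockets, Bears}; {Herons, Rockets, Bears}; {Herons, Falcons, Bears}; {Rockets, Rays, Bears}.
That is 4.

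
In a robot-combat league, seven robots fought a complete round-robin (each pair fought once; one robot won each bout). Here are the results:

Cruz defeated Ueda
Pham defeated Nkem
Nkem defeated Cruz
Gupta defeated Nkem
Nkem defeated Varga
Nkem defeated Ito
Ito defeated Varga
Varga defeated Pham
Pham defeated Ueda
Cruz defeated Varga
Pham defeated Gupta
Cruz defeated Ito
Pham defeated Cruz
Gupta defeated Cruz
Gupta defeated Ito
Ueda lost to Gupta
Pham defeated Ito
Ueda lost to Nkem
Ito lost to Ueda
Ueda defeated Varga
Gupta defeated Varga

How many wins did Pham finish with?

5

Pham's results: beat Nkem, Ueda, Gupta, Ito, Cruz; lost to Varga.
That is 5 wins.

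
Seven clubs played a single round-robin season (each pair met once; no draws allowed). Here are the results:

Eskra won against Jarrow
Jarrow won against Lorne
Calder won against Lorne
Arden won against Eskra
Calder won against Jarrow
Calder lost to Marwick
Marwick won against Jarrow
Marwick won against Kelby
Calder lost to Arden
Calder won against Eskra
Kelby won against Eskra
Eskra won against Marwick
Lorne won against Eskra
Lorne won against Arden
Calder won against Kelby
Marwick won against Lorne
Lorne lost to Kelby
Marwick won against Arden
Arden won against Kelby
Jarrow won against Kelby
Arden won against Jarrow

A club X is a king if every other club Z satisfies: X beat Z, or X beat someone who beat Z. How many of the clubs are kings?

5

Calder reaches everyone (king).
Arden reaches everyone (king).
Eskra reaches everyone (king).
Jarrow cannot reach Calder, Marwick in two steps.
Kelby cannot reach Calder in two steps.
Lorne reaches everyone (king).
Marwick reaches everyone (king).
Kings: Calder, Arden, Eskra, Lorne, Marwick — 5.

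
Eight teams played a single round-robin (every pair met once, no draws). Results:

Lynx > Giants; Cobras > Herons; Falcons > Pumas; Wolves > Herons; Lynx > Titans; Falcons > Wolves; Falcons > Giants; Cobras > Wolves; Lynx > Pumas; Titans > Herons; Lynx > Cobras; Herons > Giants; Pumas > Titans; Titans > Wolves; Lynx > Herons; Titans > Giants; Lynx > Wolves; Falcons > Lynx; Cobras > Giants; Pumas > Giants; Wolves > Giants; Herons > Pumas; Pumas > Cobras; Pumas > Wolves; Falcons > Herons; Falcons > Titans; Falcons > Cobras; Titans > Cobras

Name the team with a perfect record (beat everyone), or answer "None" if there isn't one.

Falcons

Falcons has 7 wins out of 7 opponents — a perfect record.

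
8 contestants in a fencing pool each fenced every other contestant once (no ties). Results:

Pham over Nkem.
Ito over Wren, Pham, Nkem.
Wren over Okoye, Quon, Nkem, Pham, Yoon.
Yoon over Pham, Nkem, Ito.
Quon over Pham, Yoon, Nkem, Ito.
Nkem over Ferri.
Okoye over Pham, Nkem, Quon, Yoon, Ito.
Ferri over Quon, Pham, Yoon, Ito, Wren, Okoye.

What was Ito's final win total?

Ito's results: beat Pham, Wren, Nkem; lost to Quon, Ferri, Okoye, Yoon.
That is 3 wins.

3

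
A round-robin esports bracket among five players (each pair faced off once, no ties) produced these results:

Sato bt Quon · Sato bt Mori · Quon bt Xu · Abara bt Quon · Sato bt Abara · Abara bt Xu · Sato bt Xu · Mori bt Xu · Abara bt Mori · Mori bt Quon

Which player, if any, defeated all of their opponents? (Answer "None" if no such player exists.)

Sato has 4 wins out of 4 opponents — a perfect record.

Sato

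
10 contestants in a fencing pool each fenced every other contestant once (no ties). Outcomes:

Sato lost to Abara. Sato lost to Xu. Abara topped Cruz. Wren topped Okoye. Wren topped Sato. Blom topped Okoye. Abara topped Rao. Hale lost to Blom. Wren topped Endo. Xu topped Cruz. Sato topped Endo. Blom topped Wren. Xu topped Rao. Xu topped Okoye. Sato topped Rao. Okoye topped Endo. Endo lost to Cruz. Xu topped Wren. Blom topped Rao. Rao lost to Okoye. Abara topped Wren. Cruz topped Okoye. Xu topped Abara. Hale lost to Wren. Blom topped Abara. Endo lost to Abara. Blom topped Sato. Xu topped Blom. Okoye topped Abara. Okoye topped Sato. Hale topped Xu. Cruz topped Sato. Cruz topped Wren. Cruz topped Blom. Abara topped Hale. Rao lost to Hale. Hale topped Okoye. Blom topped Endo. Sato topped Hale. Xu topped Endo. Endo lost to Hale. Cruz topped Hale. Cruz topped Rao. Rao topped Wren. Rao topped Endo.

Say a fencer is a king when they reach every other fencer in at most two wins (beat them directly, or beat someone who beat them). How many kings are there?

5

Wren cannot reach Blom, Cruz in two steps.
Xu reaches everyone (king).
Sato cannot reach Blom, Cruz, Abara in two steps.
Rao cannot reach Xu, Blom, Cruz, Abara in two steps.
Blom reaches everyone (king).
Cruz reaches everyone (king).
Okoye cannot reach Xu, Blom in two steps.
Endo cannot reach Wren, Xu, Sato, Rao, Blom, Cruz, Okoye, Abara, Hale in two steps.
Abara reaches everyone (king).
Hale reaches everyone (king).
Kings: Xu, Blom, Cruz, Abara, Hale — 5.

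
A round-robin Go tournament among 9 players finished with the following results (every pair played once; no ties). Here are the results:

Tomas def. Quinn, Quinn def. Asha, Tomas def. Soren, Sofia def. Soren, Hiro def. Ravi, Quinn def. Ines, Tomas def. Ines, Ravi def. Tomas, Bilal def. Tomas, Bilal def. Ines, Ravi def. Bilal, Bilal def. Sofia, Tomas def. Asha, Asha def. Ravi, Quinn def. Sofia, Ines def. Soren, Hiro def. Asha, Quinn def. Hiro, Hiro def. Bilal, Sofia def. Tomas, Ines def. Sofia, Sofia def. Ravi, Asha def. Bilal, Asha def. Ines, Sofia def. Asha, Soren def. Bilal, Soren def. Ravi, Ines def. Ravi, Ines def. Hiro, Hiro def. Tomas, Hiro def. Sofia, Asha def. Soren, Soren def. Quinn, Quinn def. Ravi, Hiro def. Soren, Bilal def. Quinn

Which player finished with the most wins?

Win totals: Tomas 4, Sofia 4, Soren 3, Ravi 2, Quinn 5, Ines 4, Asha 4, Hiro 6, Bilal 4.
Hiro leads with 6 wins (next highest: 5).

Hiro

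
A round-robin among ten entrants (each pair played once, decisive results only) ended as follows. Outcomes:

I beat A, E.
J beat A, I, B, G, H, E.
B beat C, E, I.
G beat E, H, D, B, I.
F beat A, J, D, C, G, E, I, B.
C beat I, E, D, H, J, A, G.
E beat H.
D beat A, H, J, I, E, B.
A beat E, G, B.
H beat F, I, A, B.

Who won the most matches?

F

Win totals: A 3, B 3, C 7, D 6, E 1, F 8, G 5, H 4, I 2, J 6.
F leads with 8 wins (next highest: 7).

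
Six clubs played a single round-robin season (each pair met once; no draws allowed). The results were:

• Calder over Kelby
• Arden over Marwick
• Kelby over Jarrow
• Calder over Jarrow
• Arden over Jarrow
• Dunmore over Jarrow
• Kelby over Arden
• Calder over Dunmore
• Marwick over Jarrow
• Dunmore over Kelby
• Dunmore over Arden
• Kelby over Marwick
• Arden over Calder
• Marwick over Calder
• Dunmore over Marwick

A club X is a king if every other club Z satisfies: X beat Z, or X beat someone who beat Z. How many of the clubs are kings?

Arden reaches everyone (king).
Dunmore reaches everyone (king).
Calder reaches everyone (king).
Jarrow cannot reach Arden, Dunmore, Calder, Marwick, Kelby in two steps.
Marwick cannot reach Arden in two steps.
Kelby cannot reach Dunmore in two steps.
Kings: Arden, Dunmore, Calder — 3.

3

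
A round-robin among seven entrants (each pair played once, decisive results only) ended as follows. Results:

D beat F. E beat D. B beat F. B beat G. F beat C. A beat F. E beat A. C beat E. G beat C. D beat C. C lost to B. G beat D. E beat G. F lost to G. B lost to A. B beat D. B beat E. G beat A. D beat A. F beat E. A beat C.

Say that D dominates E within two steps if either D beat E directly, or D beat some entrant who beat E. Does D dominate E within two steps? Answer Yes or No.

D did not beat E directly.
D beat A, C, F. Of those, C beat E.

Yes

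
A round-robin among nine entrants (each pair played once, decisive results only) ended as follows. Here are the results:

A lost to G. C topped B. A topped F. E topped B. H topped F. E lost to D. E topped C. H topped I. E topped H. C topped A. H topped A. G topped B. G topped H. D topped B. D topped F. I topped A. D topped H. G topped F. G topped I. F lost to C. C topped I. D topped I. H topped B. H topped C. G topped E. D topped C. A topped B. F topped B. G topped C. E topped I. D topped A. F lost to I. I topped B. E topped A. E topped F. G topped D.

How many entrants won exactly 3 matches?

1

Win totals: A 2, B 0, C 4, D 7, E 6, F 1, G 8, H 5, I 3.
Exactly 3: I — 1 entrant.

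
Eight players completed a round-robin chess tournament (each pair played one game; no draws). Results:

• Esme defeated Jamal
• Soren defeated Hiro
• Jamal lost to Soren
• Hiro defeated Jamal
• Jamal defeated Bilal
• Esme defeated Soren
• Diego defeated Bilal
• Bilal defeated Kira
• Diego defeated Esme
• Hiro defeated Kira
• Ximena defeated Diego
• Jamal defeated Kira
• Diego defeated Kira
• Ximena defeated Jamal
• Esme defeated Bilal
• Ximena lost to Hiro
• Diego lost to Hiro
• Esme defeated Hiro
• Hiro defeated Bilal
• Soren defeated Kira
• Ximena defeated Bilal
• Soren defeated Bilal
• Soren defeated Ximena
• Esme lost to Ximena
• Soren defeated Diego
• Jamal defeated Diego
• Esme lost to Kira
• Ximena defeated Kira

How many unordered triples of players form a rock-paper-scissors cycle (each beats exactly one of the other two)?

9

Win totals: Soren 6, Bilal 1, Diego 3, Ximena 5, Hiro 5, Kira 1, Jamal 3, Esme 4.
A player with w wins dominates both others in C(w,2) triples; summing gives 15 + 0 + 3 + 10 + 10 + 0 + 3 + 6 = 47 transitive triples.
Total triples C(8,3) = 56, so cyclic triples = 56 − 47 = 9.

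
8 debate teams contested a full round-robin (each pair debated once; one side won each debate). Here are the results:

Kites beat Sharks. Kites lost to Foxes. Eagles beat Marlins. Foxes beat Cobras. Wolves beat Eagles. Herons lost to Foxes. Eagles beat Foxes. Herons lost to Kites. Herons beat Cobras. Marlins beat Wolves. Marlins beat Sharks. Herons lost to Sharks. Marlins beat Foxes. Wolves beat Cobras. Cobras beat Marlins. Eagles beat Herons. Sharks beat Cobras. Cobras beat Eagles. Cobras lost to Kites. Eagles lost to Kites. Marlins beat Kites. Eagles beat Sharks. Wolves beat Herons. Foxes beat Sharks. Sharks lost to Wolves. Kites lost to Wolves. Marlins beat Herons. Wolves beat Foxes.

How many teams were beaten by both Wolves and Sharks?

Wolves beat: Foxes, Eagles, Herons, Kites, Sharks, Cobras.
Sharks beat: Herons, Cobras.
Both beat: Herons, Cobras — 2.

2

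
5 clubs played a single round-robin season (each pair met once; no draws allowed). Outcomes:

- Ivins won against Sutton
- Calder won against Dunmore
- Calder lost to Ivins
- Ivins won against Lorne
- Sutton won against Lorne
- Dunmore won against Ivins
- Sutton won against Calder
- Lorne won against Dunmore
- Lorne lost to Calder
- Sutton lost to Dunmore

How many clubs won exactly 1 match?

Win totals: Calder 2, Ivins 3, Dunmore 2, Lorne 1, Sutton 2.
Exactly 1: Lorne — 1 club.

1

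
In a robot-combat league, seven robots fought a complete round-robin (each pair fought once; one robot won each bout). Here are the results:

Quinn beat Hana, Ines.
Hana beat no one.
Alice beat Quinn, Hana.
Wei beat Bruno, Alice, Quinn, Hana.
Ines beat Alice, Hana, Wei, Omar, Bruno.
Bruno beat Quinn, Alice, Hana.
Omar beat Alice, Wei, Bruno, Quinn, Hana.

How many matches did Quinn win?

Quinn's results: beat Hana, Ines; lost to Wei, Alice, Bruno, Omar.
That is 2 wins.

2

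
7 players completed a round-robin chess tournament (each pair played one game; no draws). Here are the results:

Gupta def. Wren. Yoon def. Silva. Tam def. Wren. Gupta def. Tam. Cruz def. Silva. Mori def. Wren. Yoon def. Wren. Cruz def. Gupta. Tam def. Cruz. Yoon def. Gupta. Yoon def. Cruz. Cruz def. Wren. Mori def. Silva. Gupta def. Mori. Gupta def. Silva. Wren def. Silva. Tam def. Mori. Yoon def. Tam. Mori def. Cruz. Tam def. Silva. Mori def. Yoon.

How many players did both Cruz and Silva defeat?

Cruz beat: Gupta, Silva, Wren.
Silva beat: no one.
No one was beaten by both.

0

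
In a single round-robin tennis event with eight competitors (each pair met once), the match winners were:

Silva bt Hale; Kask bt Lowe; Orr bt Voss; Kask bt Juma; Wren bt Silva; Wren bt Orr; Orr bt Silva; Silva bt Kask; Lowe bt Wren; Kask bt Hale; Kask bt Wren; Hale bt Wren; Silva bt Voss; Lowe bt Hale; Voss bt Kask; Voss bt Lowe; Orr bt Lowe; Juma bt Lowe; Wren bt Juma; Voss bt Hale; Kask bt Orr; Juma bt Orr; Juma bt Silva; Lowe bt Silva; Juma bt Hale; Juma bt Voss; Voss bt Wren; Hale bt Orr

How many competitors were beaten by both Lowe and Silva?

Lowe beat: Hale, Wren, Silva.
Silva beat: Hale, Voss, Kask.
Both beat: Hale — 1.

1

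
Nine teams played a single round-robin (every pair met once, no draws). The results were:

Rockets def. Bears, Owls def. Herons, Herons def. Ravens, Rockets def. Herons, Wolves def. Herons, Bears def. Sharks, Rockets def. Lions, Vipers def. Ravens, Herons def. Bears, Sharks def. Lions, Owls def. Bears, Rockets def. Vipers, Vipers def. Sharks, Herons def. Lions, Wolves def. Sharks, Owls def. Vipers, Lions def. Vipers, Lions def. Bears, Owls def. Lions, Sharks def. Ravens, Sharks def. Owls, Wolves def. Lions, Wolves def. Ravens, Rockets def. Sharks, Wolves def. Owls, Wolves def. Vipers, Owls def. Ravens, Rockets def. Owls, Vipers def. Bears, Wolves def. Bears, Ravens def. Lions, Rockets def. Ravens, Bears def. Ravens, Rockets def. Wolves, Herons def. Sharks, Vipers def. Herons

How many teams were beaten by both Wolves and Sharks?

3

Wolves beat: Herons, Owls, Sharks, Bears, Vipers, Lions, Ravens.
Sharks beat: Owls, Lions, Ravens.
Both beat: Owls, Lions, Ravens — 3.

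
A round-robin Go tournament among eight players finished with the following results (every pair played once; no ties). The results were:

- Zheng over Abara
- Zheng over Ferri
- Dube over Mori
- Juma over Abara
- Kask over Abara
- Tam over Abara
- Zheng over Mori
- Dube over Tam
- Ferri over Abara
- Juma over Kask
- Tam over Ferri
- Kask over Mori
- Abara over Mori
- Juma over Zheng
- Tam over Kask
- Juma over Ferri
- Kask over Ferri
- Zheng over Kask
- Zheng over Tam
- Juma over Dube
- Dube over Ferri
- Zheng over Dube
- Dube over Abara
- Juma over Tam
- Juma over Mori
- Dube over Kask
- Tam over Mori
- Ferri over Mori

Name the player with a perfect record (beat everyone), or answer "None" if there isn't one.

Juma has 7 wins out of 7 opponents — a perfect record.

Juma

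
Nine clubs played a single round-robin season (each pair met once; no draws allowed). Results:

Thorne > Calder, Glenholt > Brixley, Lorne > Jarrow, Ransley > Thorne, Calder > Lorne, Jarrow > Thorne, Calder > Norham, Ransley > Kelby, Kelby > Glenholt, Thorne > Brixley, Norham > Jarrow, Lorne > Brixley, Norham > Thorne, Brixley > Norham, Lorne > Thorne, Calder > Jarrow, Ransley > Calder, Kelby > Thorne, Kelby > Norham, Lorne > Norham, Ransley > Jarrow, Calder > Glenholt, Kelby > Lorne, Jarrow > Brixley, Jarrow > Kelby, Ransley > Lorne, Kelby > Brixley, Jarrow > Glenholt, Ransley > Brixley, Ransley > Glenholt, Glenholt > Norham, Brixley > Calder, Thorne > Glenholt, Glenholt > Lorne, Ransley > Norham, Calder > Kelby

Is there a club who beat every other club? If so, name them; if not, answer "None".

Ransley has 8 wins out of 8 opponents — a perfect record.

Ransley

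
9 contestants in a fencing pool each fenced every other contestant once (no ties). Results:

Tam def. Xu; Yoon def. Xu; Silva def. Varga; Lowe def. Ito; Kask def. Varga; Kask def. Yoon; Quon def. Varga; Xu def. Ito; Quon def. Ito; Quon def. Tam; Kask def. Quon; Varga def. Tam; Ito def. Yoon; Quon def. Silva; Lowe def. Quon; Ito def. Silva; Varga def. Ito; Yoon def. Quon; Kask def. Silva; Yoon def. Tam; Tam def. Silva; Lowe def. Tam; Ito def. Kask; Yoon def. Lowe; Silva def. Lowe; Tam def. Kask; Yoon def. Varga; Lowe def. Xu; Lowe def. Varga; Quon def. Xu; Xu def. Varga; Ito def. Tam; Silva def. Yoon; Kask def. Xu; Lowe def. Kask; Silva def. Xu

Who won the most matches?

Win totals: Quon 5, Xu 2, Tam 3, Ito 4, Kask 5, Lowe 6, Varga 2, Yoon 5, Silva 4.
Lowe leads with 6 wins (next highest: 5).

Lowe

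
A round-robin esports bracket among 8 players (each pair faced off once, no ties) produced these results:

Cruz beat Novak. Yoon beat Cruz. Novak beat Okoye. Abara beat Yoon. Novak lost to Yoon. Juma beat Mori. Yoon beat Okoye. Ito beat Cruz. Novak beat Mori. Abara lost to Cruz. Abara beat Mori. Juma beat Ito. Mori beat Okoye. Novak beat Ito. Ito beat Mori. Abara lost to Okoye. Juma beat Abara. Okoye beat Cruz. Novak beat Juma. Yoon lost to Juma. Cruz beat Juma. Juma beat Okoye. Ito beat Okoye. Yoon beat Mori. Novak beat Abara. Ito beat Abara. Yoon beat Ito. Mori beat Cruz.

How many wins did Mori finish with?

Mori's results: beat Okoye, Cruz; lost to Ito, Novak, Abara, Yoon, Juma.
That is 2 wins.

2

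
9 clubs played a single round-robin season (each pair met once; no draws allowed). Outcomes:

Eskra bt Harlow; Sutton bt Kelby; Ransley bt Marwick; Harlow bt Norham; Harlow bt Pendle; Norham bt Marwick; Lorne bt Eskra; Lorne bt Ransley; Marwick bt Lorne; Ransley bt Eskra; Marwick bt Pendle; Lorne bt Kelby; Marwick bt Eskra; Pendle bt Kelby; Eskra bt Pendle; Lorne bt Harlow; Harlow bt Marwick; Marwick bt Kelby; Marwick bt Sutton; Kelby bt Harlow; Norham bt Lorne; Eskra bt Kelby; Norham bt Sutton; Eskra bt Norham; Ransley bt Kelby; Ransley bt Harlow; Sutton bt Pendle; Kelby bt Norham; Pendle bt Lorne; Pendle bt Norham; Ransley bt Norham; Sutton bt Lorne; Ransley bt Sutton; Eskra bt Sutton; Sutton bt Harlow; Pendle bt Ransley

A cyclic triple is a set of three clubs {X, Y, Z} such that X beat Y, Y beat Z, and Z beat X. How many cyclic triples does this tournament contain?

24

Win totals: Lorne 4, Marwick 5, Pendle 4, Norham 3, Ransley 6, Harlow 3, Sutton 4, Kelby 2, Eskra 5.
A club with w wins dominates both others in C(w,2) triples; summing gives 6 + 10 + 6 + 3 + 15 + 3 + 6 + 1 + 10 = 60 transitive triples.
Total triples C(9,3) = 84, so cyclic triples = 84 − 60 = 24.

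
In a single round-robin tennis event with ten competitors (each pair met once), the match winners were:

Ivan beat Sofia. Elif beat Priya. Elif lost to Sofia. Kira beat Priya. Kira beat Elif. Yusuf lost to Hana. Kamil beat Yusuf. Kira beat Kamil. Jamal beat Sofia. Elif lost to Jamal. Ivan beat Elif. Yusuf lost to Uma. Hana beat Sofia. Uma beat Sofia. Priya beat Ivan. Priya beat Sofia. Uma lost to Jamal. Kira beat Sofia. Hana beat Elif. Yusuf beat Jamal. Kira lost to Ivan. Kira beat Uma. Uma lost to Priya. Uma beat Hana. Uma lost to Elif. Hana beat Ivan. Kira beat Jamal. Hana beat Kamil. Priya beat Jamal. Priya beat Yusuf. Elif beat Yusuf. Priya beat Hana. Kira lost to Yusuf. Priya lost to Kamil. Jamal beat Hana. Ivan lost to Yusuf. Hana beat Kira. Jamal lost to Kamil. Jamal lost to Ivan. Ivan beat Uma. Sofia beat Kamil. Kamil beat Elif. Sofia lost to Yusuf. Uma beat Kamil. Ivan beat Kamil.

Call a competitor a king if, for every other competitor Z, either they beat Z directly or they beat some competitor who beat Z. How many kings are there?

Kamil reaches everyone (king).
Elif reaches everyone (king).
Yusuf reaches everyone (king).
Sofia cannot reach Hana, Kira, Ivan in two steps.
Hana reaches everyone (king).
Jamal reaches everyone (king).
Kira reaches everyone (king).
Uma reaches everyone (king).
Priya reaches everyone (king).
Ivan reaches everyone (king).
Kings: Kamil, Elif, Yusuf, Hana, Jamal, Kira, Uma, Priya, Ivan — 9.

9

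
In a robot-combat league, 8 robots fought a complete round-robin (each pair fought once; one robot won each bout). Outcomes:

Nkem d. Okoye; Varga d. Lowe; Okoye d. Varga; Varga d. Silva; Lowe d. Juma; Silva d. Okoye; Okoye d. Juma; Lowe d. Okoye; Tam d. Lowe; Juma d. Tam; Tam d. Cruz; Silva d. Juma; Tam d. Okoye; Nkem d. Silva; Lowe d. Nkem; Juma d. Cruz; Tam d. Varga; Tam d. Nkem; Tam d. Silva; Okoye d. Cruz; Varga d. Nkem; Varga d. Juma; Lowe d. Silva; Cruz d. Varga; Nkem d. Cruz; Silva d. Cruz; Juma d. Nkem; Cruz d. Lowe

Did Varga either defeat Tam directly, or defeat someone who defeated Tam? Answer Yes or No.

Varga did not beat Tam directly.
Varga beat Lowe, Nkem, Silva, Juma. Of those, Juma beat Tam.

Yes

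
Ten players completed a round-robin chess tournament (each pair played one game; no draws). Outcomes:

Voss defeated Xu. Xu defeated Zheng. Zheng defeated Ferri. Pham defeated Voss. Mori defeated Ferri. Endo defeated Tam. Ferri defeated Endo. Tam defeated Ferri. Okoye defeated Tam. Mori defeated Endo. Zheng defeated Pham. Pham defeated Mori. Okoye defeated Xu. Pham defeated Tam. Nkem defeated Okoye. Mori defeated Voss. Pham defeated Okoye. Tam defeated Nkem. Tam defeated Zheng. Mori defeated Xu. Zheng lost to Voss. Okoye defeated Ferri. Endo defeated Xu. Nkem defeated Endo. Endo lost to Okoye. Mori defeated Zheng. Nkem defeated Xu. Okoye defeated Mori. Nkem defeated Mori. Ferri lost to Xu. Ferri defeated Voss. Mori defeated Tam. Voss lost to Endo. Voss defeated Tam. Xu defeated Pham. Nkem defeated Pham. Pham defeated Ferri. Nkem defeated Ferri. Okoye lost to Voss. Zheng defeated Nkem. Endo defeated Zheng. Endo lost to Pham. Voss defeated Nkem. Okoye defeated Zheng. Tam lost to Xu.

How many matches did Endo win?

4

Endo's results: beat Zheng, Xu, Tam, Voss; lost to Mori, Nkem, Ferri, Okoye, Pham.
That is 4 wins.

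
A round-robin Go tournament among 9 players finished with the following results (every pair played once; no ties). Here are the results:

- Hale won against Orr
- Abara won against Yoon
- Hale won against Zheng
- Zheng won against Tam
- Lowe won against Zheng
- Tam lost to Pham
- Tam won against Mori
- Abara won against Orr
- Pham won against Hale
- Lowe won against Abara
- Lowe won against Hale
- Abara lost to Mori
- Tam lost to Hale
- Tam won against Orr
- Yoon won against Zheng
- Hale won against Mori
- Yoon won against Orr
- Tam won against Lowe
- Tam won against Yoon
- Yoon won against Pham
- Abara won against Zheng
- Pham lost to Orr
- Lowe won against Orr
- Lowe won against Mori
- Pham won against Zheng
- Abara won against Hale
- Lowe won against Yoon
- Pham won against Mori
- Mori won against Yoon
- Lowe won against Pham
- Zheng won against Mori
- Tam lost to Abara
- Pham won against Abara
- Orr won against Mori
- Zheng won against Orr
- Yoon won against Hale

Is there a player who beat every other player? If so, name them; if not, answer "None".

None

Highest win total is Lowe with 7 (out of 8 possible).
Lowe lost to Tam, so no player went undefeated.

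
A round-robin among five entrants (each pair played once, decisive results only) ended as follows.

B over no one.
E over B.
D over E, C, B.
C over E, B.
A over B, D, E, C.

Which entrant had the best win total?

Win totals: A 4, B 0, C 2, D 3, E 1.
A leads with 4 wins (next highest: 3).

A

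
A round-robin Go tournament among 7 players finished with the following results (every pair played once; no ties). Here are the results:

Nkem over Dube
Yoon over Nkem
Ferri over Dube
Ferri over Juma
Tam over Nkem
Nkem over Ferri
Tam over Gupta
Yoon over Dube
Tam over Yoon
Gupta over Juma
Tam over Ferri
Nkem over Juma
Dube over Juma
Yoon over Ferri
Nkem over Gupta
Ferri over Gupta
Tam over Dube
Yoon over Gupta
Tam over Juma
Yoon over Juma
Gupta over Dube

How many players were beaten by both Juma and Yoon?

0

Juma beat: no one.
Yoon beat: Juma, Nkem, Ferri, Dube, Gupta.
No one was beaten by both.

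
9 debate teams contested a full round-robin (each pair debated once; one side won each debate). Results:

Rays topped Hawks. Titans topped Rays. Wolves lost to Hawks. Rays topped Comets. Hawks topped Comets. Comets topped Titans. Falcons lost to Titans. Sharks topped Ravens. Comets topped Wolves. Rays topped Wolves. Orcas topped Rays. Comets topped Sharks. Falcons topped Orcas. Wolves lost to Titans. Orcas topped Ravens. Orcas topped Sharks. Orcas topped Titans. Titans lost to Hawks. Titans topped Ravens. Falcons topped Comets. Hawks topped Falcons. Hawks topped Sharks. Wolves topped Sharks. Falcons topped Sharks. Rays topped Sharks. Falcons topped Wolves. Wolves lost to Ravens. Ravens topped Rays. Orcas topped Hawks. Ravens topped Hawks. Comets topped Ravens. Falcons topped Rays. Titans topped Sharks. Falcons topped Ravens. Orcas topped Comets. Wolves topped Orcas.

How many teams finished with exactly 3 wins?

1

Win totals: Wolves 2, Hawks 5, Ravens 3, Titans 5, Sharks 1, Rays 4, Falcons 6, Orcas 6, Comets 4.
Exactly 3: Ravens — 1 team.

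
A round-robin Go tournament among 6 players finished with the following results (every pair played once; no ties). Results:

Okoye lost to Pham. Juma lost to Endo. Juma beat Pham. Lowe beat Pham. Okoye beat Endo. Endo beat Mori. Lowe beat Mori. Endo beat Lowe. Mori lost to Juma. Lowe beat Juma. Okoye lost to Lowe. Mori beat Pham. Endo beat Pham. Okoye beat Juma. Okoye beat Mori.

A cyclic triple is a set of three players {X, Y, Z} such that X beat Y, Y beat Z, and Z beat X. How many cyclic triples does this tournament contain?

Win totals: Endo 4, Mori 1, Juma 2, Pham 1, Okoye 3, Lowe 4.
A player with w wins dominates both others in C(w,2) triples; summing gives 6 + 0 + 1 + 0 + 3 + 6 = 16 transitive triples.
Total triples C(6,3) = 20, so cyclic triples = 20 − 16 = 4.

4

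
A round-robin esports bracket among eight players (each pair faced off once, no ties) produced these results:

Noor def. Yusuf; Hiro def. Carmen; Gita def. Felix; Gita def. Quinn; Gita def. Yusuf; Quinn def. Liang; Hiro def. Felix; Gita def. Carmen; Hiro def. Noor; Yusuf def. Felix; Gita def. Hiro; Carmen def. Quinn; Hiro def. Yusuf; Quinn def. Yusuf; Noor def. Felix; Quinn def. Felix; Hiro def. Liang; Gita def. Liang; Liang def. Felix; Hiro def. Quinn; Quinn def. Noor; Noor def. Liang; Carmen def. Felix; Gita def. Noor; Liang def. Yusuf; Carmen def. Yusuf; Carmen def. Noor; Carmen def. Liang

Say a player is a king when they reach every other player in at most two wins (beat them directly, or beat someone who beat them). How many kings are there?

Gita reaches everyone (king).
Quinn cannot reach Gita, Hiro, Carmen in two steps.
Liang cannot reach Gita, Quinn, Hiro, Carmen, Noor in two steps.
Felix cannot reach Gita, Quinn, Liang, Hiro, Carmen, Noor, Yusuf in two steps.
Hiro cannot reach Gita in two steps.
Carmen cannot reach Gita, Hiro in two steps.
Noor cannot reach Gita, Quinn, Hiro, Carmen in two steps.
Yusuf cannot reach Gita, Quinn, Liang, Hiro, Carmen, Noor in two steps.
Kings: Gita — 1.

1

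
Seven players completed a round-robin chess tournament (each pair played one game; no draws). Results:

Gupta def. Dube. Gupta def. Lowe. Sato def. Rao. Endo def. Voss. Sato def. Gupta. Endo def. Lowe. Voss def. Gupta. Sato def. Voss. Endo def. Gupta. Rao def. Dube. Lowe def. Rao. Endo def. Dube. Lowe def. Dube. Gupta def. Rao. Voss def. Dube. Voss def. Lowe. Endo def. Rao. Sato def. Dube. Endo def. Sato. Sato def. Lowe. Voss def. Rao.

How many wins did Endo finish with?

6

Endo's results: beat Sato, Gupta, Dube, Lowe, Voss, Rao; lost to no one.
That is 6 wins.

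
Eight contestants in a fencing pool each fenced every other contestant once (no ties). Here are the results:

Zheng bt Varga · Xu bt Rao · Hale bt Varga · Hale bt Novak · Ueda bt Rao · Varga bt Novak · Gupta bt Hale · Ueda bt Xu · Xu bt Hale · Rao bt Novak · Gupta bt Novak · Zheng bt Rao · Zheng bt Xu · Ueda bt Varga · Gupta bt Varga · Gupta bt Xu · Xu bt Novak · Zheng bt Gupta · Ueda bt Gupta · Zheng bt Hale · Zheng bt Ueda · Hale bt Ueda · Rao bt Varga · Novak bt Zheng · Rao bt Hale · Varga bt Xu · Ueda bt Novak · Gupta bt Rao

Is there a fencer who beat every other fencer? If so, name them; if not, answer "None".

None

Highest win total is Zheng with 6 (out of 7 possible).
Zheng lost to Novak, so no fencer went undefeated.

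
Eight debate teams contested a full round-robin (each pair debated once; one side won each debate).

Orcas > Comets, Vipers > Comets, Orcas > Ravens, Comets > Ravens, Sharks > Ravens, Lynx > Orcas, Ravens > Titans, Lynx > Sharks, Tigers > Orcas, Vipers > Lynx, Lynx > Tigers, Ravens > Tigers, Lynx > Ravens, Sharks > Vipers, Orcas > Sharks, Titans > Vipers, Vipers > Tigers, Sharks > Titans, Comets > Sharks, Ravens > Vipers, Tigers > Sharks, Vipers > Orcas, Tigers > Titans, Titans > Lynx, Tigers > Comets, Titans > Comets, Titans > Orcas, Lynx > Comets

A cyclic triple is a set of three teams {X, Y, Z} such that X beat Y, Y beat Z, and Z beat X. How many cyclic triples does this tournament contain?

Win totals: Tigers 4, Ravens 3, Comets 2, Lynx 5, Titans 4, Sharks 3, Orcas 3, Vipers 4.
A team with w wins dominates both others in C(w,2) triples; summing gives 6 + 3 + 1 + 10 + 6 + 3 + 3 + 6 = 38 transitive triples.
Total triples C(8,3) = 56, so cyclic triples = 56 − 38 = 18.

18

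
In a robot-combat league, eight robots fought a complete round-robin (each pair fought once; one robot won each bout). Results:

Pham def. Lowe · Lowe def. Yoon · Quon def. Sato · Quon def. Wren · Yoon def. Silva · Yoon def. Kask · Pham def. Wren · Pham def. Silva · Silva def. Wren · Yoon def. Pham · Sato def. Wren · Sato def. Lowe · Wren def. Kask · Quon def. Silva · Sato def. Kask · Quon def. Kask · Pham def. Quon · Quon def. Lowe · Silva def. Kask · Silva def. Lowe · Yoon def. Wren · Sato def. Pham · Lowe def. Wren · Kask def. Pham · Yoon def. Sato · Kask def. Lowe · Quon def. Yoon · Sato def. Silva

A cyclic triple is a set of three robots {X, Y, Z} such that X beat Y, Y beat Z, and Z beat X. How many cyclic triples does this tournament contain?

10

Win totals: Lowe 2, Kask 2, Yoon 5, Quon 6, Wren 1, Sato 5, Pham 4, Silva 3.
A robot with w wins dominates both others in C(w,2) triples; summing gives 1 + 1 + 10 + 15 + 0 + 10 + 6 + 3 = 46 transitive triples.
Total triples C(8,3) = 56, so cyclic triples = 56 − 46 = 10.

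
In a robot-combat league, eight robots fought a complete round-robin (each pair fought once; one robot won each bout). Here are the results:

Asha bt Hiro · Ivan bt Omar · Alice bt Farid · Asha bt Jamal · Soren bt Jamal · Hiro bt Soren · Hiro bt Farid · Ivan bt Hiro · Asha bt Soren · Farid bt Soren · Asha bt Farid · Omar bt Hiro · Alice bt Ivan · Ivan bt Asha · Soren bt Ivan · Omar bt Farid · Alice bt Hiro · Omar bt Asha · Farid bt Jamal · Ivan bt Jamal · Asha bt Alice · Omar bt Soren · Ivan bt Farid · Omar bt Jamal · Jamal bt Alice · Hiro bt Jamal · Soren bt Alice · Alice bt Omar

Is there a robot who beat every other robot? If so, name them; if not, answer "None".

None

Highest win total is Omar with 5 (out of 7 possible).
Omar lost to Ivan, Alice, so no robot went undefeated.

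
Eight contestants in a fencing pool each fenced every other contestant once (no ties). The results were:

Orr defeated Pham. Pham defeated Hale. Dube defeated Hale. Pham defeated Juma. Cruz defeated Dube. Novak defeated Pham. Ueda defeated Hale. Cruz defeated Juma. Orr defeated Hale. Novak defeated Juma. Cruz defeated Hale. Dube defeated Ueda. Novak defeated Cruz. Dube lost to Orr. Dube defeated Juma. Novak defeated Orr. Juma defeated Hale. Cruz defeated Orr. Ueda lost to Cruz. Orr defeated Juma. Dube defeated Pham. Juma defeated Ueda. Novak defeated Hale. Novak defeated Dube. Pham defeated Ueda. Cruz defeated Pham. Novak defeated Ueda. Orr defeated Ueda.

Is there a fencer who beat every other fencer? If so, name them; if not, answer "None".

Novak has 7 wins out of 7 opponents — a perfect record.

Novak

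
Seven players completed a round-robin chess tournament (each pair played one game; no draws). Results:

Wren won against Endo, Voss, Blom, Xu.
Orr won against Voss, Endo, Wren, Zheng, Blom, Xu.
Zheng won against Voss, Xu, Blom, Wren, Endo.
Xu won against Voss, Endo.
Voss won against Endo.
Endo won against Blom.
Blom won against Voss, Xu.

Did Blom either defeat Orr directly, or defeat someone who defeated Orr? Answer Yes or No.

No

Blom did not beat Orr directly.
Blom beat Voss, Xu, but each of them lost to Orr. No two-step path.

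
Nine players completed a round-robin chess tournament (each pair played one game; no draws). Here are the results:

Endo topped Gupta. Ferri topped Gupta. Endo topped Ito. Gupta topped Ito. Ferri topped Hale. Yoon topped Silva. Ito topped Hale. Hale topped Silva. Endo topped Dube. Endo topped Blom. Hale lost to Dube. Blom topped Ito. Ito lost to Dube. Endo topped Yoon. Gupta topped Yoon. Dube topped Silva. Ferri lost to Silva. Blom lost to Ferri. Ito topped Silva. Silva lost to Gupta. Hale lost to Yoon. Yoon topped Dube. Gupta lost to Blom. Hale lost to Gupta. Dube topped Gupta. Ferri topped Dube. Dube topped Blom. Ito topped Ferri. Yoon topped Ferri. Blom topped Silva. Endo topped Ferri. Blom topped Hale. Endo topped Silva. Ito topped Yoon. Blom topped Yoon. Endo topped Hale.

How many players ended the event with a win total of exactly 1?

Win totals: Gupta 4, Blom 5, Endo 8, Ferri 4, Ito 4, Silva 1, Hale 1, Dube 5, Yoon 4.
Exactly 1: Silva, Hale — 2 players.

2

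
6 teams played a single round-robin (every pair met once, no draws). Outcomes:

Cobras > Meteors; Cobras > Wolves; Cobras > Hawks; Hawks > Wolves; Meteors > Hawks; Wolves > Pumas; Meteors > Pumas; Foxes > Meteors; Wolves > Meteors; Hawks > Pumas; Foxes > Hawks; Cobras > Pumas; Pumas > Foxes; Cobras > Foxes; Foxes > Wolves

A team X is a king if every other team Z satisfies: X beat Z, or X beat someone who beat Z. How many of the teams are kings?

Wolves cannot reach Cobras in two steps.
Hawks cannot reach Cobras in two steps.
Foxes cannot reach Cobras in two steps.
Meteors cannot reach Cobras in two steps.
Cobras reaches everyone (king).
Pumas cannot reach Cobras in two steps.
Kings: Cobras — 1.

1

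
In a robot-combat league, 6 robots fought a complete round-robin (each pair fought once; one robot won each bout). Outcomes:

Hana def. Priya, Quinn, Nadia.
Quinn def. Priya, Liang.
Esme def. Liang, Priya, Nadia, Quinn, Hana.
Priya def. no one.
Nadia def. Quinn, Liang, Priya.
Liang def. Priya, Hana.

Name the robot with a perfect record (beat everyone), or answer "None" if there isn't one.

Esme

Esme has 5 wins out of 5 opponents — a perfect record.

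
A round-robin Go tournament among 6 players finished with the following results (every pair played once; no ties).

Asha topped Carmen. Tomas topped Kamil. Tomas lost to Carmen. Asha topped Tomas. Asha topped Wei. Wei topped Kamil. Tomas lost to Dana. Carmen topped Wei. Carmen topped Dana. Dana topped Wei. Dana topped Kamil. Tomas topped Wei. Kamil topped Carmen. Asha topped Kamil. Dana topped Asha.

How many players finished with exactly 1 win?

2

Win totals: Dana 4, Kamil 1, Wei 1, Tomas 2, Asha 4, Carmen 3.
Exactly 1: Kamil, Wei — 2 players.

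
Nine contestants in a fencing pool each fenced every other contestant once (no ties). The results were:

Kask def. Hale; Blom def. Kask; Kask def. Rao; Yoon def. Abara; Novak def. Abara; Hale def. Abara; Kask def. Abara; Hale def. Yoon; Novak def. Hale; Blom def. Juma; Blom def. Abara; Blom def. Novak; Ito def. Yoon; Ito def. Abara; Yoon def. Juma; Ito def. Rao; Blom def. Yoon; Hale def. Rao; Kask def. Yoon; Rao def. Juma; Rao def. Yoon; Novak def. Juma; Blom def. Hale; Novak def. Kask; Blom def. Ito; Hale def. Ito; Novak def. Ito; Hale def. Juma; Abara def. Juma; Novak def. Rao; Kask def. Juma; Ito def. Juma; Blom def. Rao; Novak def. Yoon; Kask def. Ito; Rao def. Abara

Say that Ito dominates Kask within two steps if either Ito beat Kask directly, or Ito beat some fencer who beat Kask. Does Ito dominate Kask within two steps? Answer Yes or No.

Ito did not beat Kask directly.
Ito beat Juma, Yoon, Abara, Rao, but each of them lost to Kask. No two-step path.

No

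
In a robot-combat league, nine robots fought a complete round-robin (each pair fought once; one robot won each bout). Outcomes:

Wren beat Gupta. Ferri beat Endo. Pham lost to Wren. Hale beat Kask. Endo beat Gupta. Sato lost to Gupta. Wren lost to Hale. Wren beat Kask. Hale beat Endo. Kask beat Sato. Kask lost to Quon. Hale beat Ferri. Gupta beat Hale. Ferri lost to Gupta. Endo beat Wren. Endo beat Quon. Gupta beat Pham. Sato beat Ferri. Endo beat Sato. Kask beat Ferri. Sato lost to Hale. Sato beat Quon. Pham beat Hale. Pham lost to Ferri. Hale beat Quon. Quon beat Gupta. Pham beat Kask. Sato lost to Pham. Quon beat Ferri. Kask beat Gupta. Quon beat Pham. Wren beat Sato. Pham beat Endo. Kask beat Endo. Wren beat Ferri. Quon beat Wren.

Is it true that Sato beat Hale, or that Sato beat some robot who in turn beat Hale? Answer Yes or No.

Sato did not beat Hale directly.
Sato beat Quon, Ferri, but each of them lost to Hale. No two-step path.

No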